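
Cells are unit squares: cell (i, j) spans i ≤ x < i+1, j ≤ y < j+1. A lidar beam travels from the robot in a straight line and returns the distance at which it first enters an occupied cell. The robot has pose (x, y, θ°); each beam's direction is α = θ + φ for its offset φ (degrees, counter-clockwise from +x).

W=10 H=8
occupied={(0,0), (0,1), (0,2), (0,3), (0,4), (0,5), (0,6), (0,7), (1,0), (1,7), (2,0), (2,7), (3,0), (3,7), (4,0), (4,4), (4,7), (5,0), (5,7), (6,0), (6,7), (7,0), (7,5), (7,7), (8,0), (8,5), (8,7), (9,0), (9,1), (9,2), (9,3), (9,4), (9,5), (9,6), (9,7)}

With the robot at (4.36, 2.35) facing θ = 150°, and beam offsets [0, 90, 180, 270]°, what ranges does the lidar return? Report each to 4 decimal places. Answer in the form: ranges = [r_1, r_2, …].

ranges = [3.8798, 1.5588, 2.7000, 5.3694]

beam 1: φ=0°, α=150°
  d=(-0.8660,0.5000)  start (4,2)  tX=0.4157 tY=1.3000  stride 1/|dx|=1.1547 1/|dy|=2.0000
    cross x-line → (3,2), t=0.4157
    cross y-line → (3,3), t=1.3000
    cross x-line → (2,3), t=1.5704
    cross x-line → (1,3), t=2.7251
    cross y-line → (1,4), t=3.3000
    cross x-line → (0,4), t=3.8798 (wall)
  → r_1 = 3.8798
beam 2: φ=90°, α=240°
  d=(-0.5000,-0.8660)  start (4,2)  tX=0.7200 tY=0.4041  stride 1/|dx|=2.0000 1/|dy|=1.1547
    cross y-line → (4,1), t=0.4041
    cross x-line → (3,1), t=0.7200
    cross y-line → (3,0), t=1.5588 (wall)
  → r_2 = 1.5588
beam 3: φ=180°, α=330°
  d=(0.8660,-0.5000)  start (4,2)  tX=0.7390 tY=0.7000  stride 1/|dx|=1.1547 1/|dy|=2.0000
    cross y-line → (4,1), t=0.7000
    cross x-line → (5,1), t=0.7390
    cross x-line → (6,1), t=1.8937
    cross y-line → (6,0), t=2.7000 (wall)
  → r_3 = 2.7000
beam 4: φ=270°, α=60°
  d=(0.5000,0.8660)  start (4,2)  tX=1.2800 tY=0.7506  stride 1/|dx|=2.0000 1/|dy|=1.1547
    cross y-line → (4,3), t=0.7506
    cross x-line → (5,3), t=1.2800
    cross y-line → (5,4), t=1.9053
    cross y-line → (5,5), t=3.0600
    cross x-line → (6,5), t=3.2800
    cross y-line → (6,6), t=4.2147
    cross x-line → (7,6), t=5.2800
    cross y-line → (7,7), t=5.3694 (wall)
  → r_4 = 5.3694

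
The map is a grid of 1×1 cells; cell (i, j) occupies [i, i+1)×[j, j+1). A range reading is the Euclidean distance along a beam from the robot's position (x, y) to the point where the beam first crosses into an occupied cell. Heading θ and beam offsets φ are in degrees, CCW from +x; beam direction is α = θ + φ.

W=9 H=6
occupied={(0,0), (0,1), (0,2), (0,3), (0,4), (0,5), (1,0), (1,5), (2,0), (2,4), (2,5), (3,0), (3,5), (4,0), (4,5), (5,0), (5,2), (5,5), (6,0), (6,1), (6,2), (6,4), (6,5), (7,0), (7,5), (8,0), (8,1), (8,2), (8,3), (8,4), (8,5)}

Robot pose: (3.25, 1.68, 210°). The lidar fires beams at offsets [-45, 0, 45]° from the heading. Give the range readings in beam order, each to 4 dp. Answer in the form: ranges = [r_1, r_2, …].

ranges = [2.3294, 1.3600, 0.7040]

beam 1: φ=-45°, α=165°
  dir = (cos 165°, sin 165°) = (-0.9659, 0.2588); from cell (3,1)
  next x-line at t=0.2588, next y-line at t=1.2364; Δt_x=1.0353, Δt_y=3.8637
    x: enter (2,1) at t=0.2588
    y: enter (2,2) at t=1.2364
    x: enter (1,2) at t=1.2941
    x: enter (0,2) at t=2.3294 ← occupied
  → r_1 = 2.3294
beam 2: φ=0°, α=210°
  dir = (cos 210°, sin 210°) = (-0.8660, -0.5000); from cell (3,1)
  next x-line at t=0.2887, next y-line at t=1.3600; Δt_x=1.1547, Δt_y=2.0000
    x: enter (2,1) at t=0.2887
    y: enter (2,0) at t=1.3600 ← occupied
  → r_2 = 1.3600
beam 3: φ=45°, α=255°
  dir = (cos 255°, sin 255°) = (-0.2588, -0.9659); from cell (3,1)
  next x-line at t=0.9659, next y-line at t=0.7040; Δt_x=3.8637, Δt_y=1.0353
    y: enter (3,0) at t=0.7040 ← occupied
  → r_3 = 0.7040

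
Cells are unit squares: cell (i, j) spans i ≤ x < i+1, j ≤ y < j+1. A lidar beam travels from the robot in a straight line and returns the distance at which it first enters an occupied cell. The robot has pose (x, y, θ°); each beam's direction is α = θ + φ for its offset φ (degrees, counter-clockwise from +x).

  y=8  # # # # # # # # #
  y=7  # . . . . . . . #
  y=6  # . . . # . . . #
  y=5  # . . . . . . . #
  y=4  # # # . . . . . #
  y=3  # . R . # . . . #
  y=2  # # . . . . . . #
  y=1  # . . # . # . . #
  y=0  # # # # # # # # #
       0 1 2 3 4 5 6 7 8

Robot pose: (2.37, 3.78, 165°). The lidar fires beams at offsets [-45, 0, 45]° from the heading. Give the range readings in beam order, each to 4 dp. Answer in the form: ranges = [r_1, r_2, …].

beam 1: φ=-45°, α=120°
  d=(-0.5000,0.8660)  start (2,3)  tX=0.7400 tY=0.2540  stride 1/|dx|=2.0000 1/|dy|=1.1547
    cross y-line → (2,4), t=0.2540 (wall)
  → r_1 = 0.2540
beam 2: φ=0°, α=165°
  d=(-0.9659,0.2588)  start (2,3)  tX=0.3831 tY=0.8500  stride 1/|dx|=1.0353 1/|dy|=3.8637
    cross x-line → (1,3), t=0.3831
    cross y-line → (1,4), t=0.8500 (wall)
  → r_2 = 0.8500
beam 3: φ=45°, α=210°
  d=(-0.8660,-0.5000)  start (2,3)  tX=0.4272 tY=1.5600  stride 1/|dx|=1.1547 1/|dy|=2.0000
    cross x-line → (1,3), t=0.4272
    cross y-line → (1,2), t=1.5600 (wall)
  → r_3 = 1.5600

ranges = [0.2540, 0.8500, 1.5600]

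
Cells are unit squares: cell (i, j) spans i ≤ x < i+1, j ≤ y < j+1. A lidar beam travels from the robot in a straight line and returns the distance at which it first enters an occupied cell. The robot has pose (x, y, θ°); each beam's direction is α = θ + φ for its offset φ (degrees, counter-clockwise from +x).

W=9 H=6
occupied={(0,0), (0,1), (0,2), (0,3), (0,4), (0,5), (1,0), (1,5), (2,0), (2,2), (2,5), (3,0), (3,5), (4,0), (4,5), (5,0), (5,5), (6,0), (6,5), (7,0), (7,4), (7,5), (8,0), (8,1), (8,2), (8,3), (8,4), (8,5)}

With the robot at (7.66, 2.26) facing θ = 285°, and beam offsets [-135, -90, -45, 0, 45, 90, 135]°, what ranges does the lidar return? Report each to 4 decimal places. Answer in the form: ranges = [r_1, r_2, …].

ranges = [5.4800, 4.8683, 1.4549, 1.3044, 0.3926, 0.3520, 0.6800]

beam 1: φ=-135°, α=150°
  d=(-0.8660,0.5000)  start (7,2)  tX=0.7621 tY=1.4800  stride 1/|dx|=1.1547 1/|dy|=2.0000
    cross x-line → (6,2), t=0.7621
    cross y-line → (6,3), t=1.4800
    cross x-line → (5,3), t=1.9168
    cross x-line → (4,3), t=3.0715
    cross y-line → (4,4), t=3.4800
    cross x-line → (3,4), t=4.2262
    cross x-line → (2,4), t=5.3809
    cross y-line → (2,5), t=5.4800 (wall)
  → r_1 = 5.4800
beam 2: φ=-90°, α=195°
  d=(-0.9659,-0.2588)  start (7,2)  tX=0.6833 tY=1.0046  stride 1/|dx|=1.0353 1/|dy|=3.8637
    cross x-line → (6,2), t=0.6833
    cross y-line → (6,1), t=1.0046
    cross x-line → (5,1), t=1.7186
    cross x-line → (4,1), t=2.7538
    cross x-line → (3,1), t=3.7891
    cross x-line → (2,1), t=4.8244
    cross y-line → (2,0), t=4.8683 (wall)
  → r_2 = 4.8683
beam 3: φ=-45°, α=240°
  d=(-0.5000,-0.8660)  start (7,2)  tX=1.3200 tY=0.3002  stride 1/|dx|=2.0000 1/|dy|=1.1547
    cross y-line → (7,1), t=0.3002
    cross x-line → (6,1), t=1.3200
    cross y-line → (6,0), t=1.4549 (wall)
  → r_3 = 1.4549
beam 4: φ=0°, α=285°
  d=(0.2588,-0.9659)  start (7,2)  tX=1.3137 tY=0.2692  stride 1/|dx|=3.8637 1/|dy|=1.0353
    cross y-line → (7,1), t=0.2692
    cross y-line → (7,0), t=1.3044 (wall)
  → r_4 = 1.3044
beam 5: φ=45°, α=330°
  d=(0.8660,-0.5000)  start (7,2)  tX=0.3926 tY=0.5200  stride 1/|dx|=1.1547 1/|dy|=2.0000
    cross x-line → (8,2), t=0.3926 (wall)
  → r_5 = 0.3926
beam 6: φ=90°, α=15°
  d=(0.9659,0.2588)  start (7,2)  tX=0.3520 tY=2.8591  stride 1/|dx|=1.0353 1/|dy|=3.8637
    cross x-line → (8,2), t=0.3520 (wall)
  → r_6 = 0.3520
beam 7: φ=135°, α=60°
  d=(0.5000,0.8660)  start (7,2)  tX=0.6800 tY=0.8545  stride 1/|dx|=2.0000 1/|dy|=1.1547
    cross x-line → (8,2), t=0.6800 (wall)
  → r_7 = 0.6800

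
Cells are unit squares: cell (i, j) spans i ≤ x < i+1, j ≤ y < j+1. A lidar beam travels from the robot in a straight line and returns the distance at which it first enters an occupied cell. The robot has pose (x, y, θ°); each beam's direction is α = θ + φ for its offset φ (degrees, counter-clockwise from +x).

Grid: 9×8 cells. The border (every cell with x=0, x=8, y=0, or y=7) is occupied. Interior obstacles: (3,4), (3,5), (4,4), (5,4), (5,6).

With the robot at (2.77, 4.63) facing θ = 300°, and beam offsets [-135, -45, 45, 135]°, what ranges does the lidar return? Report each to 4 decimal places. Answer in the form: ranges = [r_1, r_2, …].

ranges = [1.8324, 3.7581, 0.2381, 0.8887]

beam 1: φ=-135°, α=165°
  d=(-0.9659,0.2588)  start (2,4)  tX=0.7972 tY=1.4296  stride 1/|dx|=1.0353 1/|dy|=3.8637
    cross x-line → (1,4), t=0.7972
    cross y-line → (1,5), t=1.4296
    cross x-line → (0,5), t=1.8324 (wall)
  → r_1 = 1.8324
beam 2: φ=-45°, α=255°
  d=(-0.2588,-0.9659)  start (2,4)  tX=2.9751 tY=0.6522  stride 1/|dx|=3.8637 1/|dy|=1.0353
    cross y-line → (2,3), t=0.6522
    cross y-line → (2,2), t=1.6875
    cross y-line → (2,1), t=2.7228
    cross x-line → (1,1), t=2.9751
    cross y-line → (1,0), t=3.7581 (wall)
  → r_2 = 3.7581
beam 3: φ=45°, α=345°
  d=(0.9659,-0.2588)  start (2,4)  tX=0.2381 tY=2.4341  stride 1/|dx|=1.0353 1/|dy|=3.8637
    cross x-line → (3,4), t=0.2381 (wall)
  → r_3 = 0.2381
beam 4: φ=135°, α=75°
  d=(0.2588,0.9659)  start (2,4)  tX=0.8887 tY=0.3831  stride 1/|dx|=3.8637 1/|dy|=1.0353
    cross y-line → (2,5), t=0.3831
    cross x-line → (3,5), t=0.8887 (wall)
  → r_4 = 0.8887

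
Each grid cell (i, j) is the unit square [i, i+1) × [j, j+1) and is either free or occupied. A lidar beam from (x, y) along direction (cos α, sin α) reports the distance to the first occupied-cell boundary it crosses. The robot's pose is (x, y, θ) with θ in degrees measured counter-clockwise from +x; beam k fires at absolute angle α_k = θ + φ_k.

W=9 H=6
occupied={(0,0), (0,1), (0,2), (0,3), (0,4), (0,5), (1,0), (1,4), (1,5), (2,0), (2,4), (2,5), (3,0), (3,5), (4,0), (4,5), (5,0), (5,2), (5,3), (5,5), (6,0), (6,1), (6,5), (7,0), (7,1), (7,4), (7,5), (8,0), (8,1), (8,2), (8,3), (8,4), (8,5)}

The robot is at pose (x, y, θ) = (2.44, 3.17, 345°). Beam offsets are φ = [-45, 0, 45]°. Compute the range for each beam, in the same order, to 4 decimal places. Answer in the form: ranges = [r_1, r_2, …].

ranges = [2.5057, 2.6503, 3.6600]

beam 1: φ=-45°, α=300°
  dir = (cos 300°, sin 300°) = (0.5000, -0.8660); from cell (2,3)
  next x-line at t=1.1200, next y-line at t=0.1963; Δt_x=2.0000, Δt_y=1.1547
    y: enter (2,2) at t=0.1963
    x: enter (3,2) at t=1.1200
    y: enter (3,1) at t=1.3510
    y: enter (3,0) at t=2.5057 ← occupied
  → r_1 = 2.5057
beam 2: φ=0°, α=345°
  dir = (cos 345°, sin 345°) = (0.9659, -0.2588); from cell (2,3)
  next x-line at t=0.5798, next y-line at t=0.6568; Δt_x=1.0353, Δt_y=3.8637
    x: enter (3,3) at t=0.5798
    y: enter (3,2) at t=0.6568
    x: enter (4,2) at t=1.6150
    x: enter (5,2) at t=2.6503 ← occupied
  → r_2 = 2.6503
beam 3: φ=45°, α=30°
  dir = (cos 30°, sin 30°) = (0.8660, 0.5000); from cell (2,3)
  next x-line at t=0.6466, next y-line at t=1.6600; Δt_x=1.1547, Δt_y=2.0000
    x: enter (3,3) at t=0.6466
    y: enter (3,4) at t=1.6600
    x: enter (4,4) at t=1.8013
    x: enter (5,4) at t=2.9560
    y: enter (5,5) at t=3.6600 ← occupied
  → r_3 = 3.6600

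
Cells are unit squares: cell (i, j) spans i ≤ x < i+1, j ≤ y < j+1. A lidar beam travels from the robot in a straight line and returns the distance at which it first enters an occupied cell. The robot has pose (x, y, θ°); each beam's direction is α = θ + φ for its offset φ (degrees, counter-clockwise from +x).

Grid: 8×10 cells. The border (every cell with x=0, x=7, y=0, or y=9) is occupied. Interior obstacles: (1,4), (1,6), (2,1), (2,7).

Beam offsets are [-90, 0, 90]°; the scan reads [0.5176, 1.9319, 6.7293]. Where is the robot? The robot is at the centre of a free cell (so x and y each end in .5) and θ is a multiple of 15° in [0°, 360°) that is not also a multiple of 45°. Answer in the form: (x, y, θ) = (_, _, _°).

(x, y, θ) = (4.5, 8.5, 165°)

Candidates: 44 free-cell centres × 16 headings = 704 poses. Raycast each; keep the one whose scan matches to 4 dp.
  (3.5, 6.5, 150°): beam 1 = 2.8868 ≠ 0.5176 ✗
  (3.5, 6.5, 15°): beam 1 = 5.6940 ≠ 0.5176 ✗
  (3.5, 6.5, 120°): beam 1 = 4.0415 ≠ 0.5176 ✗
  (3.5, 3.5, 210°): beam 1 = 3.0000 ≠ 0.5176 ✗
  …
  (4.5, 8.5, 165°): r_1=0.5176, r_2=1.9319, r_3=6.7293 — all match ✓
No second candidate reproduces the full scan.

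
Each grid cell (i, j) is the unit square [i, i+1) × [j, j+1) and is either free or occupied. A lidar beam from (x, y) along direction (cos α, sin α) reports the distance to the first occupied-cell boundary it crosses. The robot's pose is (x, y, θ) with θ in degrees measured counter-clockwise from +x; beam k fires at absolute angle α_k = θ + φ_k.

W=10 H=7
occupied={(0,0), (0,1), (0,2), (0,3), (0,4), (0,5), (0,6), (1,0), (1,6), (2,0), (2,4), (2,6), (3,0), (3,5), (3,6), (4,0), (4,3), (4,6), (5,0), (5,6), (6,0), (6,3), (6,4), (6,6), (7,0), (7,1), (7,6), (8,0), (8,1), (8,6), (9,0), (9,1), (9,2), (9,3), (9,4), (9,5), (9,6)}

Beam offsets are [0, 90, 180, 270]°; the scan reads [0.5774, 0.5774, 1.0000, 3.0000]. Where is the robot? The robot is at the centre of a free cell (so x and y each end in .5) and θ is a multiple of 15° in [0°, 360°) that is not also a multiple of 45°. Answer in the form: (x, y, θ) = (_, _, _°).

Enumerate (i+0.5, j+0.5, θ) over the 33 free cells and 16 admissible headings. For each, cast all 4 beams and compare to the given ranges.
  (3.5, 1.5, 345°): beam 1 = 1.9319 ≠ 0.5774 ✗
  (7.5, 4.5, 300°): beam 1 = 2.8868 ≠ 0.5774 ✗
  (6.5, 5.5, 285°): beam 1 = 0.5176 ≠ 0.5774 ✗
  (7.5, 4.5, 255°): beam 1 = 3.6235 ≠ 0.5774 ✗
  …
  (3.5, 4.5, 120°): r_1=0.5774, r_2=0.5774, r_3=1.0000, r_4=3.0000 — all match ✓
Only this pose fits every beam.

(x, y, θ) = (3.5, 4.5, 120°)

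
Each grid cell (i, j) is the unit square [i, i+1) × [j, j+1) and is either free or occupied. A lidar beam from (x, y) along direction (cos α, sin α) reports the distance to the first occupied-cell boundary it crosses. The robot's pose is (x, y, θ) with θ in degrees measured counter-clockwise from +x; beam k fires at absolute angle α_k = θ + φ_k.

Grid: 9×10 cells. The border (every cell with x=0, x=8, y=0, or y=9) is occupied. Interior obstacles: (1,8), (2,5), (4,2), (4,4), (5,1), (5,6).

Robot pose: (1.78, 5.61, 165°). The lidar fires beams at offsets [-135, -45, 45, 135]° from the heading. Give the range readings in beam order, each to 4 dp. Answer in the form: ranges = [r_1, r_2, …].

ranges = [0.2540, 1.5600, 0.9007, 0.4400]

beam 1: φ=-135°, α=30°
  dir = (cos 30°, sin 30°) = (0.8660, 0.5000); from cell (1,5)
  next x-line at t=0.2540, next y-line at t=0.7800; Δt_x=1.1547, Δt_y=2.0000
    x: enter (2,5) at t=0.2540 ← occupied
  → r_1 = 0.2540
beam 2: φ=-45°, α=120°
  dir = (cos 120°, sin 120°) = (-0.5000, 0.8660); from cell (1,5)
  next x-line at t=1.5600, next y-line at t=0.4503; Δt_x=2.0000, Δt_y=1.1547
    y: enter (1,6) at t=0.4503
    x: enter (0,6) at t=1.5600 ← occupied
  → r_2 = 1.5600
beam 3: φ=45°, α=210°
  dir = (cos 210°, sin 210°) = (-0.8660, -0.5000); from cell (1,5)
  next x-line at t=0.9007, next y-line at t=1.2200; Δt_x=1.1547, Δt_y=2.0000
    x: enter (0,5) at t=0.9007 ← occupied
  → r_3 = 0.9007
beam 4: φ=135°, α=300°
  dir = (cos 300°, sin 300°) = (0.5000, -0.8660); from cell (1,5)
  next x-line at t=0.4400, next y-line at t=0.7044; Δt_x=2.0000, Δt_y=1.1547
    x: enter (2,5) at t=0.4400 ← occupied
  → r_4 = 0.4400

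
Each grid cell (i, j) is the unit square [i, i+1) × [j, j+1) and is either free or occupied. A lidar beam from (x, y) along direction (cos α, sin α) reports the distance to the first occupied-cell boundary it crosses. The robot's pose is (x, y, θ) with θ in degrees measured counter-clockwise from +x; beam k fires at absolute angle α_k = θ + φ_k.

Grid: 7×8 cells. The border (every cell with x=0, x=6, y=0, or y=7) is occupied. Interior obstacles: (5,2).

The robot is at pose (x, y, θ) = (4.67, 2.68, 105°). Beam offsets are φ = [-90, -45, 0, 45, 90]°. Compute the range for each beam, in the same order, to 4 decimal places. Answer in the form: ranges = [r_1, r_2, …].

ranges = [0.3416, 2.6600, 4.4724, 4.2378, 3.7995]

beam 1: φ=-90°, α=15°
  cosα=0.9659 sinα=0.2588 | (4,2) | tMaxX 0.3416 tMaxY 1.2364 | tΔX 1.0353 tΔY 3.8637
    t=0.3416 [x] (5,2) — stop
  → r_1 = 0.3416
beam 2: φ=-45°, α=60°
  cosα=0.5000 sinα=0.8660 | (4,2) | tMaxX 0.6600 tMaxY 0.3695 | tΔX 2.0000 tΔY 1.1547
    t=0.3695 [y] (4,3)
    t=0.6600 [x] (5,3)
    t=1.5242 [y] (5,4)
    t=2.6600 [x] (6,4) — stop
  → r_2 = 2.6600
beam 3: φ=0°, α=105°
  cosα=-0.2588 sinα=0.9659 | (4,2) | tMaxX 2.5887 tMaxY 0.3313 | tΔX 3.8637 tΔY 1.0353
    t=0.3313 [y] (4,3)
    t=1.3666 [y] (4,4)
    t=2.4018 [y] (4,5)
    t=2.5887 [x] (3,5)
    t=3.4371 [y] (3,6)
    t=4.4724 [y] (3,7) — stop
  → r_3 = 4.4724
beam 4: φ=45°, α=150°
  cosα=-0.8660 sinα=0.5000 | (4,2) | tMaxX 0.7736 tMaxY 0.6400 | tΔX 1.1547 tΔY 2.0000
    t=0.6400 [y] (4,3)
    t=0.7736 [x] (3,3)
    t=1.9283 [x] (2,3)
    t=2.6400 [y] (2,4)
    t=3.0831 [x] (1,4)
    t=4.2378 [x] (0,4) — stop
  → r_4 = 4.2378
beam 5: φ=90°, α=195°
  cosα=-0.9659 sinα=-0.2588 | (4,2) | tMaxX 0.6936 tMaxY 2.6273 | tΔX 1.0353 tΔY 3.8637
    t=0.6936 [x] (3,2)
    t=1.7289 [x] (2,2)
    t=2.6273 [y] (2,1)
    t=2.7642 [x] (1,1)
    t=3.7995 [x] (0,1) — stop
  → r_5 = 3.7995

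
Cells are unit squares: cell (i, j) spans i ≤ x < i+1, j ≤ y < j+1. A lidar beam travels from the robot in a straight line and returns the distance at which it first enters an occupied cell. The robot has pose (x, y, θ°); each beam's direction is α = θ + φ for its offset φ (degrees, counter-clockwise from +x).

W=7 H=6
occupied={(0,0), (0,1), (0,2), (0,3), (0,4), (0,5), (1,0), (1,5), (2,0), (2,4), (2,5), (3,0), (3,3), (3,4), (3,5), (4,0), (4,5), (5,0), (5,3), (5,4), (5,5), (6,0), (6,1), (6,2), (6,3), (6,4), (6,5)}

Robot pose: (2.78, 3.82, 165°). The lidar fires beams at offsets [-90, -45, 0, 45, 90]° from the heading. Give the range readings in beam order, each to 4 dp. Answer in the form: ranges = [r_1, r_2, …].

beam 1: φ=-90°, α=75°
  d=(0.2588,0.9659)  start (2,3)  tX=0.8500 tY=0.1863  stride 1/|dx|=3.8637 1/|dy|=1.0353
    cross y-line → (2,4), t=0.1863 (wall)
  → r_1 = 0.1863
beam 2: φ=-45°, α=120°
  d=(-0.5000,0.8660)  start (2,3)  tX=1.5600 tY=0.2078  stride 1/|dx|=2.0000 1/|dy|=1.1547
    cross y-line → (2,4), t=0.2078 (wall)
  → r_2 = 0.2078
beam 3: φ=0°, α=165°
  d=(-0.9659,0.2588)  start (2,3)  tX=0.8075 tY=0.6955  stride 1/|dx|=1.0353 1/|dy|=3.8637
    cross y-line → (2,4), t=0.6955 (wall)
  → r_3 = 0.6955
beam 4: φ=45°, α=210°
  d=(-0.8660,-0.5000)  start (2,3)  tX=0.9007 tY=1.6400  stride 1/|dx|=1.1547 1/|dy|=2.0000
    cross x-line → (1,3), t=0.9007
    cross y-line → (1,2), t=1.6400
    cross x-line → (0,2), t=2.0554 (wall)
  → r_4 = 2.0554
beam 5: φ=90°, α=255°
  d=(-0.2588,-0.9659)  start (2,3)  tX=3.0137 tY=0.8489  stride 1/|dx|=3.8637 1/|dy|=1.0353
    cross y-line → (2,2), t=0.8489
    cross y-line → (2,1), t=1.8842
    cross y-line → (2,0), t=2.9195 (wall)
  → r_5 = 2.9195

ranges = [0.1863, 0.2078, 0.6955, 2.0554, 2.9195]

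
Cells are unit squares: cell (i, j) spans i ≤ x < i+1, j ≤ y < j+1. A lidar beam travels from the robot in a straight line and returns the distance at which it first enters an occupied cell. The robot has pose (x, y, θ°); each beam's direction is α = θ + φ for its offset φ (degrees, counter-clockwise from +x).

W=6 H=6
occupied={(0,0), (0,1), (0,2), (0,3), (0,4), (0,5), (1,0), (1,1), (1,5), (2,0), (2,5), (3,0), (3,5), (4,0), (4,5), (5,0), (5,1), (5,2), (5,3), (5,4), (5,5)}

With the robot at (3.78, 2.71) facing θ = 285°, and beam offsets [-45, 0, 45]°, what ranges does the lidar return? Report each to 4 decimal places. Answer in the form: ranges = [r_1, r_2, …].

beam 1: φ=-45°, α=240°
  direction (-0.5000, -0.8660); cell (3,2); t to first gridline: x 1.5600, y 0.8198 (then +2.0000 / +1.1547)
    (3,1) via y @ 0.8198
    (2,1) via x @ 1.5600
    (2,0) via y @ 1.9745  # hit
  → r_1 = 1.9745
beam 2: φ=0°, α=285°
  direction (0.2588, -0.9659); cell (3,2); t to first gridline: x 0.8500, y 0.7350 (then +3.8637 / +1.0353)
    (3,1) via y @ 0.7350
    (4,1) via x @ 0.8500
    (4,0) via y @ 1.7703  # hit
  → r_2 = 1.7703
beam 3: φ=45°, α=330°
  direction (0.8660, -0.5000); cell (3,2); t to first gridline: x 0.2540, y 1.4200 (then +1.1547 / +2.0000)
    (4,2) via x @ 0.2540
    (5,2) via x @ 1.4087  # hit
  → r_3 = 1.4087

ranges = [1.9745, 1.7703, 1.4087]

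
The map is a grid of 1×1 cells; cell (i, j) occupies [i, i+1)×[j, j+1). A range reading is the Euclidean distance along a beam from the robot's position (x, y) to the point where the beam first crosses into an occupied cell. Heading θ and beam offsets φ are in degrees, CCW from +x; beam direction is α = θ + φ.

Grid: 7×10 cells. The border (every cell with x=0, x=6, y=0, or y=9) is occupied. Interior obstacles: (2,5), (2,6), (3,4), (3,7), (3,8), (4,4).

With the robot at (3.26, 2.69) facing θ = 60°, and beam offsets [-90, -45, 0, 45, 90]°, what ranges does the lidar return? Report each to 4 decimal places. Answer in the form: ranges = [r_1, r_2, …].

ranges = [3.1639, 2.8367, 1.5127, 2.3915, 2.6096]

beam 1: φ=-90°, α=330°
  d=(0.8660,-0.5000)  start (3,2)  tX=0.8545 tY=1.3800  stride 1/|dx|=1.1547 1/|dy|=2.0000
    cross x-line → (4,2), t=0.8545
    cross y-line → (4,1), t=1.3800
    cross x-line → (5,1), t=2.0092
    cross x-line → (6,1), t=3.1639 (wall)
  → r_1 = 3.1639
beam 2: φ=-45°, α=15°
  d=(0.9659,0.2588)  start (3,2)  tX=0.7661 tY=1.1977  stride 1/|dx|=1.0353 1/|dy|=3.8637
    cross x-line → (4,2), t=0.7661
    cross y-line → (4,3), t=1.1977
    cross x-line → (5,3), t=1.8014
    cross x-line → (6,3), t=2.8367 (wall)
  → r_2 = 2.8367
beam 3: φ=0°, α=60°
  d=(0.5000,0.8660)  start (3,2)  tX=1.4800 tY=0.3580  stride 1/|dx|=2.0000 1/|dy|=1.1547
    cross y-line → (3,3), t=0.3580
    cross x-line → (4,3), t=1.4800
    cross y-line → (4,4), t=1.5127 (wall)
  → r_3 = 1.5127
beam 4: φ=45°, α=105°
  d=(-0.2588,0.9659)  start (3,2)  tX=1.0046 tY=0.3209  stride 1/|dx|=3.8637 1/|dy|=1.0353
    cross y-line → (3,3), t=0.3209
    cross x-line → (2,3), t=1.0046
    cross y-line → (2,4), t=1.3562
    cross y-line → (2,5), t=2.3915 (wall)
  → r_4 = 2.3915
beam 5: φ=90°, α=150°
  d=(-0.8660,0.5000)  start (3,2)  tX=0.3002 tY=0.6200  stride 1/|dx|=1.1547 1/|dy|=2.0000
    cross x-line → (2,2), t=0.3002
    cross y-line → (2,3), t=0.6200
    cross x-line → (1,3), t=1.4549
    cross x-line → (0,3), t=2.6096 (wall)
  → r_5 = 2.6096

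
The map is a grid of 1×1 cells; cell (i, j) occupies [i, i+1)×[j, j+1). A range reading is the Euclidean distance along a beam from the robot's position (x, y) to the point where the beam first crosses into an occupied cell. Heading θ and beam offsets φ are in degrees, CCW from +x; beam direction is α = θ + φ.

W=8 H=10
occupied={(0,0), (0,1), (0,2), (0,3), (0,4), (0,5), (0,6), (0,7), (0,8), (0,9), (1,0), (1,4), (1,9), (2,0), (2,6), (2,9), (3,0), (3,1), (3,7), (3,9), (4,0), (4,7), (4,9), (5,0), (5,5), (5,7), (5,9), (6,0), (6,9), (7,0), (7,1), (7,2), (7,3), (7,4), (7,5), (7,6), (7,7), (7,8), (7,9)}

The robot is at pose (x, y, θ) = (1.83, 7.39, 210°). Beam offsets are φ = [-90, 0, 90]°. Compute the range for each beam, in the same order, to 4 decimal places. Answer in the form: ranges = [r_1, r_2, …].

ranges = [1.6600, 0.9584, 0.4503]

beam 1: φ=-90°, α=120°
  dir = (cos 120°, sin 120°) = (-0.5000, 0.8660); from cell (1,7)
  next x-line at t=1.6600, next y-line at t=0.7044; Δt_x=2.0000, Δt_y=1.1547
    y: enter (1,8) at t=0.7044
    x: enter (0,8) at t=1.6600 ← occupied
  → r_1 = 1.6600
beam 2: φ=0°, α=210°
  dir = (cos 210°, sin 210°) = (-0.8660, -0.5000); from cell (1,7)
  next x-line at t=0.9584, next y-line at t=0.7800; Δt_x=1.1547, Δt_y=2.0000
    y: enter (1,6) at t=0.7800
    x: enter (0,6) at t=0.9584 ← occupied
  → r_2 = 0.9584
beam 3: φ=90°, α=300°
  dir = (cos 300°, sin 300°) = (0.5000, -0.8660); from cell (1,7)
  next x-line at t=0.3400, next y-line at t=0.4503; Δt_x=2.0000, Δt_y=1.1547
    x: enter (2,7) at t=0.3400
    y: enter (2,6) at t=0.4503 ← occupied
  → r_3 = 0.4503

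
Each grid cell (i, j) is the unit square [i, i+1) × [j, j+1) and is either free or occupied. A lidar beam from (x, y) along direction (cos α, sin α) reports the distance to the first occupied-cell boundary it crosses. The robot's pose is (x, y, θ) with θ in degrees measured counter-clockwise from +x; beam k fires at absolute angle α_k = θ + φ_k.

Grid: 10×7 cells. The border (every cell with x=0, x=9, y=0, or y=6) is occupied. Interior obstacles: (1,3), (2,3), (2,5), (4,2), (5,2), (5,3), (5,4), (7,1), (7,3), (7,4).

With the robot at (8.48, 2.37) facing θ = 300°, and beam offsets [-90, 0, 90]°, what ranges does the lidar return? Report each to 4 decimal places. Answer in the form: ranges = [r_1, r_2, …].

beam 1: φ=-90°, α=210°
  direction (-0.8660, -0.5000); cell (8,2); t to first gridline: x 0.5543, y 0.7400 (then +1.1547 / +2.0000)
    (7,2) via x @ 0.5543
    (7,1) via y @ 0.7400  # hit
  → r_1 = 0.7400
beam 2: φ=0°, α=300°
  direction (0.5000, -0.8660); cell (8,2); t to first gridline: x 1.0400, y 0.4272 (then +2.0000 / +1.1547)
    (8,1) via y @ 0.4272
    (9,1) via x @ 1.0400  # hit
  → r_2 = 1.0400
beam 3: φ=90°, α=30°
  direction (0.8660, 0.5000); cell (8,2); t to first gridline: x 0.6004, y 1.2600 (then +1.1547 / +2.0000)
    (9,2) via x @ 0.6004  # hit
  → r_3 = 0.6004

ranges = [0.7400, 1.0400, 0.6004]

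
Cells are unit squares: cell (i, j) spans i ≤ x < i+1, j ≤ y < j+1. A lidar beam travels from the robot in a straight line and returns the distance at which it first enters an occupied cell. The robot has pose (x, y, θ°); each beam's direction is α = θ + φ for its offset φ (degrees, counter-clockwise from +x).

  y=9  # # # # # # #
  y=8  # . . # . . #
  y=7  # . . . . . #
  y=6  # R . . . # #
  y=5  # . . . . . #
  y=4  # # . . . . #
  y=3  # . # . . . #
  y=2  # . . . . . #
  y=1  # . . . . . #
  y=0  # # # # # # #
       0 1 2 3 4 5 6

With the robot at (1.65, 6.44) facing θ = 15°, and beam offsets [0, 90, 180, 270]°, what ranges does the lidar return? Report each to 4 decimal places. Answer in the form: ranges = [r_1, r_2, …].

beam 1: φ=0°, α=15°
  d=(0.9659,0.2588)  start (1,6)  tX=0.3623 tY=2.1637  stride 1/|dx|=1.0353 1/|dy|=3.8637
    cross x-line → (2,6), t=0.3623
    cross x-line → (3,6), t=1.3976
    cross y-line → (3,7), t=2.1637
    cross x-line → (4,7), t=2.4329
    cross x-line → (5,7), t=3.4682
    cross x-line → (6,7), t=4.5035 (wall)
  → r_1 = 4.5035
beam 2: φ=90°, α=105°
  d=(-0.2588,0.9659)  start (1,6)  tX=2.5114 tY=0.5798  stride 1/|dx|=3.8637 1/|dy|=1.0353
    cross y-line → (1,7), t=0.5798
    cross y-line → (1,8), t=1.6150
    cross x-line → (0,8), t=2.5114 (wall)
  → r_2 = 2.5114
beam 3: φ=180°, α=195°
  d=(-0.9659,-0.2588)  start (1,6)  tX=0.6729 tY=1.7000  stride 1/|dx|=1.0353 1/|dy|=3.8637
    cross x-line → (0,6), t=0.6729 (wall)
  → r_3 = 0.6729
beam 4: φ=270°, α=285°
  d=(0.2588,-0.9659)  start (1,6)  tX=1.3523 tY=0.4555  stride 1/|dx|=3.8637 1/|dy|=1.0353
    cross y-line → (1,5), t=0.4555
    cross x-line → (2,5), t=1.3523
    cross y-line → (2,4), t=1.4908
    cross y-line → (2,3), t=2.5261 (wall)
  → r_4 = 2.5261

ranges = [4.5035, 2.5114, 0.6729, 2.5261]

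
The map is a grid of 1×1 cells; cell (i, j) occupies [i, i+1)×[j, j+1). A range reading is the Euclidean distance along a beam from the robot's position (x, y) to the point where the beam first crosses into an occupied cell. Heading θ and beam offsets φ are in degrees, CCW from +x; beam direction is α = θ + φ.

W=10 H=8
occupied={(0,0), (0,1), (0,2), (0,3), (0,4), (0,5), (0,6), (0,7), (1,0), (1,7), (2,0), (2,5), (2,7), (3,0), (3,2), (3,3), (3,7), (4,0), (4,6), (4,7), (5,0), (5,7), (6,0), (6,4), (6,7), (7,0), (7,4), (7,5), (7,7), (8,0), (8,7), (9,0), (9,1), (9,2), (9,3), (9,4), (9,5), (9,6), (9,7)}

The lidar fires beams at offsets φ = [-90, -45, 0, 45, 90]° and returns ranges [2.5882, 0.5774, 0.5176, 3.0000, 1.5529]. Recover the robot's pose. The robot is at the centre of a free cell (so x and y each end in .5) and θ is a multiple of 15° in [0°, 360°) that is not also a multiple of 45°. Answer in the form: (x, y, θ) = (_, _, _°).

(x, y, θ) = (2.5, 3.5, 15°)

Enumerate (i+0.5, j+0.5, θ) over the 41 free cells and 16 admissible headings. For each, cast all 5 beams and compare to the given ranges.
  (6.5, 2.5, 15°): beam 1 = 1.5529 ≠ 2.5882 ✗
  (3.5, 6.5, 30°): beam 1 = 6.3509 ≠ 2.5882 ✗
  (3.5, 1.5, 330°): beam 1 = 0.5774 ≠ 2.5882 ✗
  (4.5, 4.5, 255°): beam 1 = 1.9319 ≠ 2.5882 ✗
  …
  (2.5, 3.5, 15°): r_1=2.5882, r_2=0.5774, r_3=0.5176, r_4=3.0000, r_5=1.5529 — all match ✓
Unique over the lattice → pose = (2.5, 3.5, 15°).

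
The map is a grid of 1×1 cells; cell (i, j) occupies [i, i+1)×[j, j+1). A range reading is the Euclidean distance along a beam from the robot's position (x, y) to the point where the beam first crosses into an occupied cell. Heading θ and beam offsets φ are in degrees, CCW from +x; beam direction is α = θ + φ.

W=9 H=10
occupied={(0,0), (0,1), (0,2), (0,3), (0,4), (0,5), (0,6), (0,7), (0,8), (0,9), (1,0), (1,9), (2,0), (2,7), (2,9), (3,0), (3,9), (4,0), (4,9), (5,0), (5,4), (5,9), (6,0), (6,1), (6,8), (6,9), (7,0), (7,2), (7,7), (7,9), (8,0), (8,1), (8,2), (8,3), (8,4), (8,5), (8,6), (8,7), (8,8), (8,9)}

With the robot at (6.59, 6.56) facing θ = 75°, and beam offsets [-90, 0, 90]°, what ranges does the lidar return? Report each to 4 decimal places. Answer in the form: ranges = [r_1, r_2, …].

ranges = [1.4597, 1.4908, 3.7166]

beam 1: φ=-90°, α=345°
  cosα=0.9659 sinα=-0.2588 | (6,6) | tMaxX 0.4245 tMaxY 2.1637 | tΔX 1.0353 tΔY 3.8637
    t=0.4245 [x] (7,6)
    t=1.4597 [x] (8,6) — stop
  → r_1 = 1.4597
beam 2: φ=0°, α=75°
  cosα=0.2588 sinα=0.9659 | (6,6) | tMaxX 1.5841 tMaxY 0.4555 | tΔX 3.8637 tΔY 1.0353
    t=0.4555 [y] (6,7)
    t=1.4908 [y] (6,8) — stop
  → r_2 = 1.4908
beam 3: φ=90°, α=165°
  cosα=-0.9659 sinα=0.2588 | (6,6) | tMaxX 0.6108 tMaxY 1.7000 | tΔX 1.0353 tΔY 3.8637
    t=0.6108 [x] (5,6)
    t=1.6461 [x] (4,6)
    t=1.7000 [y] (4,7)
    t=2.6814 [x] (3,7)
    t=3.7166 [x] (2,7) — stop
  → r_3 = 3.7166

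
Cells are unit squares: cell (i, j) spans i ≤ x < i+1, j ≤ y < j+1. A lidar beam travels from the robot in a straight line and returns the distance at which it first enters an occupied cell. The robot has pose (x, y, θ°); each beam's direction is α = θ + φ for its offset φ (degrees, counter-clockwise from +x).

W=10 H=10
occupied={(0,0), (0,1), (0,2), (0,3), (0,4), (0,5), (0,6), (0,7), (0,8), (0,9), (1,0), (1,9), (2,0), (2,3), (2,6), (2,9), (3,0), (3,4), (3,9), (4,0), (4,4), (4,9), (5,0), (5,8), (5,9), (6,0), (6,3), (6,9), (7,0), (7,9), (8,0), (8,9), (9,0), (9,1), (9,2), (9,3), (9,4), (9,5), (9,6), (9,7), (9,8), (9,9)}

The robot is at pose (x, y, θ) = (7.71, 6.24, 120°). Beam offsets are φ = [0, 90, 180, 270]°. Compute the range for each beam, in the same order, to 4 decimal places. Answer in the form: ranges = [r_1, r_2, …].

ranges = [3.1870, 3.1292, 2.5800, 1.4896]

beam 1: φ=0°, α=120°
  dir = (cos 120°, sin 120°) = (-0.5000, 0.8660); from cell (7,6)
  next x-line at t=1.4200, next y-line at t=0.8776; Δt_x=2.0000, Δt_y=1.1547
    y: enter (7,7) at t=0.8776
    x: enter (6,7) at t=1.4200
    y: enter (6,8) at t=2.0323
    y: enter (6,9) at t=3.1870 ← occupied
  → r_1 = 3.1870
beam 2: φ=90°, α=210°
  dir = (cos 210°, sin 210°) = (-0.8660, -0.5000); from cell (7,6)
  next x-line at t=0.8198, next y-line at t=0.4800; Δt_x=1.1547, Δt_y=2.0000
    y: enter (7,5) at t=0.4800
    x: enter (6,5) at t=0.8198
    x: enter (5,5) at t=1.9745
    y: enter (5,4) at t=2.4800
    x: enter (4,4) at t=3.1292 ← occupied
  → r_2 = 3.1292
beam 3: φ=180°, α=300°
  dir = (cos 300°, sin 300°) = (0.5000, -0.8660); from cell (7,6)
  next x-line at t=0.5800, next y-line at t=0.2771; Δt_x=2.0000, Δt_y=1.1547
    y: enter (7,5) at t=0.2771
    x: enter (8,5) at t=0.5800
    y: enter (8,4) at t=1.4318
    x: enter (9,4) at t=2.5800 ← occupied
  → r_3 = 2.5800
beam 4: φ=270°, α=30°
  dir = (cos 30°, sin 30°) = (0.8660, 0.5000); from cell (7,6)
  next x-line at t=0.3349, next y-line at t=1.5200; Δt_x=1.1547, Δt_y=2.0000
    x: enter (8,6) at t=0.3349
    x: enter (9,6) at t=1.4896 ← occupied
  → r_4 = 1.4896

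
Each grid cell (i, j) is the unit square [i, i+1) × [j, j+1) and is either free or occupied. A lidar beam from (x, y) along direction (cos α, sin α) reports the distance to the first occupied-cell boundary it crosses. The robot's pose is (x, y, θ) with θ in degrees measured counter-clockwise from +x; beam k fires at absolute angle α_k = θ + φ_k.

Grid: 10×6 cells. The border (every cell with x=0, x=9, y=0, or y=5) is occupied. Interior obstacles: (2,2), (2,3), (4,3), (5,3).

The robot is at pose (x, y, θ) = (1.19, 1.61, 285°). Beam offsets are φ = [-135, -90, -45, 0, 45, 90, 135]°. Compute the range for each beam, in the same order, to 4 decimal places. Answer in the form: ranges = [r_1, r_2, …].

beam 1: φ=-135°, α=150°
  dir = (cos 150°, sin 150°) = (-0.8660, 0.5000); from cell (1,1)
  next x-line at t=0.2194, next y-line at t=0.7800; Δt_x=1.1547, Δt_y=2.0000
    x: enter (0,1) at t=0.2194 ← occupied
  → r_1 = 0.2194
beam 2: φ=-90°, α=195°
  dir = (cos 195°, sin 195°) = (-0.9659, -0.2588); from cell (1,1)
  next x-line at t=0.1967, next y-line at t=2.3569; Δt_x=1.0353, Δt_y=3.8637
    x: enter (0,1) at t=0.1967 ← occupied
  → r_2 = 0.1967
beam 3: φ=-45°, α=240°
  dir = (cos 240°, sin 240°) = (-0.5000, -0.8660); from cell (1,1)
  next x-line at t=0.3800, next y-line at t=0.7044; Δt_x=2.0000, Δt_y=1.1547
    x: enter (0,1) at t=0.3800 ← occupied
  → r_3 = 0.3800
beam 4: φ=0°, α=285°
  dir = (cos 285°, sin 285°) = (0.2588, -0.9659); from cell (1,1)
  next x-line at t=3.1296, next y-line at t=0.6315; Δt_x=3.8637, Δt_y=1.0353
    y: enter (1,0) at t=0.6315 ← occupied
  → r_4 = 0.6315
beam 5: φ=45°, α=330°
  dir = (cos 330°, sin 330°) = (0.8660, -0.5000); from cell (1,1)
  next x-line at t=0.9353, next y-line at t=1.2200; Δt_x=1.1547, Δt_y=2.0000
    x: enter (2,1) at t=0.9353
    y: enter (2,0) at t=1.2200 ← occupied
  → r_5 = 1.2200
beam 6: φ=90°, α=15°
  dir = (cos 15°, sin 15°) = (0.9659, 0.2588); from cell (1,1)
  next x-line at t=0.8386, next y-line at t=1.5068; Δt_x=1.0353, Δt_y=3.8637
    x: enter (2,1) at t=0.8386
    y: enter (2,2) at t=1.5068 ← occupied
  → r_6 = 1.5068
beam 7: φ=135°, α=60°
  dir = (cos 60°, sin 60°) = (0.5000, 0.8660); from cell (1,1)
  next x-line at t=1.6200, next y-line at t=0.4503; Δt_x=2.0000, Δt_y=1.1547
    y: enter (1,2) at t=0.4503
    y: enter (1,3) at t=1.6050
    x: enter (2,3) at t=1.6200 ← occupied
  → r_7 = 1.6200

ranges = [0.2194, 0.1967, 0.3800, 0.6315, 1.2200, 1.5068, 1.6200]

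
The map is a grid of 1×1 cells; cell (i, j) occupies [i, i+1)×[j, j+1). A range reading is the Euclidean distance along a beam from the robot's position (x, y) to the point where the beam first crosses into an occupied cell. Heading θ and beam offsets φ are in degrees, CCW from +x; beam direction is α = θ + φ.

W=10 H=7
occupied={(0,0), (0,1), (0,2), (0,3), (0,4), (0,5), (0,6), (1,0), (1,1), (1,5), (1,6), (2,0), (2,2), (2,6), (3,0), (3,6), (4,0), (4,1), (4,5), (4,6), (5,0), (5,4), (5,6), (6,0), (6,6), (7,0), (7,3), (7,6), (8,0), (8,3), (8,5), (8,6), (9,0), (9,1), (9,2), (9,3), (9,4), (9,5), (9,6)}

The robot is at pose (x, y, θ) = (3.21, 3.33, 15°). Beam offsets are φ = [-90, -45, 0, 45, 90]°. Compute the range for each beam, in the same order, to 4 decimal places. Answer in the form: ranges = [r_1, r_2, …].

ranges = [2.4122, 4.6600, 2.5887, 1.9283, 2.7642]

beam 1: φ=-90°, α=285°
  dir = (cos 285°, sin 285°) = (0.2588, -0.9659); from cell (3,3)
  next x-line at t=3.0523, next y-line at t=0.3416; Δt_x=3.8637, Δt_y=1.0353
    y: enter (3,2) at t=0.3416
    y: enter (3,1) at t=1.3769
    y: enter (3,0) at t=2.4122 ← occupied
  → r_1 = 2.4122
beam 2: φ=-45°, α=330°
  dir = (cos 330°, sin 330°) = (0.8660, -0.5000); from cell (3,3)
  next x-line at t=0.9122, next y-line at t=0.6600; Δt_x=1.1547, Δt_y=2.0000
    y: enter (3,2) at t=0.6600
    x: enter (4,2) at t=0.9122
    x: enter (5,2) at t=2.0669
    y: enter (5,1) at t=2.6600
    x: enter (6,1) at t=3.2216
    x: enter (7,1) at t=4.3763
    y: enter (7,0) at t=4.6600 ← occupied
  → r_2 = 4.6600
beam 3: φ=0°, α=15°
  dir = (cos 15°, sin 15°) = (0.9659, 0.2588); from cell (3,3)
  next x-line at t=0.8179, next y-line at t=2.5887; Δt_x=1.0353, Δt_y=3.8637
    x: enter (4,3) at t=0.8179
    x: enter (5,3) at t=1.8531
    y: enter (5,4) at t=2.5887 ← occupied
  → r_3 = 2.5887
beam 4: φ=45°, α=60°
  dir = (cos 60°, sin 60°) = (0.5000, 0.8660); from cell (3,3)
  next x-line at t=1.5800, next y-line at t=0.7736; Δt_x=2.0000, Δt_y=1.1547
    y: enter (3,4) at t=0.7736
    x: enter (4,4) at t=1.5800
    y: enter (4,5) at t=1.9283 ← occupied
  → r_4 = 1.9283
beam 5: φ=90°, α=105°
  dir = (cos 105°, sin 105°) = (-0.2588, 0.9659); from cell (3,3)
  next x-line at t=0.8114, next y-line at t=0.6936; Δt_x=3.8637, Δt_y=1.0353
    y: enter (3,4) at t=0.6936
    x: enter (2,4) at t=0.8114
    y: enter (2,5) at t=1.7289
    y: enter (2,6) at t=2.7642 ← occupied
  → r_5 = 2.7642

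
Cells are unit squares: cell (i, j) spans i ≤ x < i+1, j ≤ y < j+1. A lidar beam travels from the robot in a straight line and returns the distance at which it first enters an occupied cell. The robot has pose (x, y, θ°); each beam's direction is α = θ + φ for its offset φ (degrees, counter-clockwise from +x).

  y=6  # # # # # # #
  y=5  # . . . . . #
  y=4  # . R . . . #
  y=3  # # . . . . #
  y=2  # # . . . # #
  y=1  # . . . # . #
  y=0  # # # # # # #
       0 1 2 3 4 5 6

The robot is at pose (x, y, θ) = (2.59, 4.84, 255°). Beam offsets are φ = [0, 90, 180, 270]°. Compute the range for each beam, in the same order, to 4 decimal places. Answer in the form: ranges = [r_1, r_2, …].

ranges = [2.2796, 3.5303, 1.2009, 1.6461]

beam 1: φ=0°, α=255°
  cosα=-0.2588 sinα=-0.9659 | (2,4) | tMaxX 2.2796 tMaxY 0.8696 | tΔX 3.8637 tΔY 1.0353
    t=0.8696 [y] (2,3)
    t=1.9049 [y] (2,2)
    t=2.2796 [x] (1,2) — stop
  → r_1 = 2.2796
beam 2: φ=90°, α=345°
  cosα=0.9659 sinα=-0.2588 | (2,4) | tMaxX 0.4245 tMaxY 3.2455 | tΔX 1.0353 tΔY 3.8637
    t=0.4245 [x] (3,4)
    t=1.4597 [x] (4,4)
    t=2.4950 [x] (5,4)
    t=3.2455 [y] (5,3)
    t=3.5303 [x] (6,3) — stop
  → r_2 = 3.5303
beam 3: φ=180°, α=75°
  cosα=0.2588 sinα=0.9659 | (2,4) | tMaxX 1.5841 tMaxY 0.1656 | tΔX 3.8637 tΔY 1.0353
    t=0.1656 [y] (2,5)
    t=1.2009 [y] (2,6) — stop
  → r_3 = 1.2009
beam 4: φ=270°, α=165°
  cosα=-0.9659 sinα=0.2588 | (2,4) | tMaxX 0.6108 tMaxY 0.6182 | tΔX 1.0353 tΔY 3.8637
    t=0.6108 [x] (1,4)
    t=0.6182 [y] (1,5)
    t=1.6461 [x] (0,5) — stop
  → r_4 = 1.6461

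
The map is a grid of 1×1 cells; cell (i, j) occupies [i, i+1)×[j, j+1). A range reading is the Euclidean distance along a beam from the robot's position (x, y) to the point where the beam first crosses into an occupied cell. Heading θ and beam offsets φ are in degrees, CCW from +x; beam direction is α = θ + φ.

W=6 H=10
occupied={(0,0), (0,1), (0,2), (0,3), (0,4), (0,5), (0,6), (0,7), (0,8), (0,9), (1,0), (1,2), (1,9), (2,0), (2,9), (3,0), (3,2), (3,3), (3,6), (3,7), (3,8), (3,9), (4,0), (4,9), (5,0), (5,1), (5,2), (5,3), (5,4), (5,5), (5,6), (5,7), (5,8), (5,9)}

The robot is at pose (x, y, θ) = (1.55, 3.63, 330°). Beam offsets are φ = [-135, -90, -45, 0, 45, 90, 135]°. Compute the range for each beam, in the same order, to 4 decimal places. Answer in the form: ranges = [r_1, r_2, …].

ranges = [0.5694, 0.7275, 0.6522, 1.6743, 3.5717, 2.9000, 2.1250]

beam 1: φ=-135°, α=195°
  dir = (cos 195°, sin 195°) = (-0.9659, -0.2588); from cell (1,3)
  next x-line at t=0.5694, next y-line at t=2.4341; Δt_x=1.0353, Δt_y=3.8637
    x: enter (0,3) at t=0.5694 ← occupied
  → r_1 = 0.5694
beam 2: φ=-90°, α=240°
  dir = (cos 240°, sin 240°) = (-0.5000, -0.8660); from cell (1,3)
  next x-line at t=1.1000, next y-line at t=0.7275; Δt_x=2.0000, Δt_y=1.1547
    y: enter (1,2) at t=0.7275 ← occupied
  → r_2 = 0.7275
beam 3: φ=-45°, α=285°
  dir = (cos 285°, sin 285°) = (0.2588, -0.9659); from cell (1,3)
  next x-line at t=1.7387, next y-line at t=0.6522; Δt_x=3.8637, Δt_y=1.0353
    y: enter (1,2) at t=0.6522 ← occupied
  → r_3 = 0.6522
beam 4: φ=0°, α=330°
  dir = (cos 330°, sin 330°) = (0.8660, -0.5000); from cell (1,3)
  next x-line at t=0.5196, next y-line at t=1.2600; Δt_x=1.1547, Δt_y=2.0000
    x: enter (2,3) at t=0.5196
    y: enter (2,2) at t=1.2600
    x: enter (3,2) at t=1.6743 ← occupied
  → r_4 = 1.6743
beam 5: φ=45°, α=15°
  dir = (cos 15°, sin 15°) = (0.9659, 0.2588); from cell (1,3)
  next x-line at t=0.4659, next y-line at t=1.4296; Δt_x=1.0353, Δt_y=3.8637
    x: enter (2,3) at t=0.4659
    y: enter (2,4) at t=1.4296
    x: enter (3,4) at t=1.5012
    x: enter (4,4) at t=2.5364
    x: enter (5,4) at t=3.5717 ← occupied
  → r_5 = 3.5717
beam 6: φ=90°, α=60°
  dir = (cos 60°, sin 60°) = (0.5000, 0.8660); from cell (1,3)
  next x-line at t=0.9000, next y-line at t=0.4272; Δt_x=2.0000, Δt_y=1.1547
    y: enter (1,4) at t=0.4272
    x: enter (2,4) at t=0.9000
    y: enter (2,5) at t=1.5819
    y: enter (2,6) at t=2.7366
    x: enter (3,6) at t=2.9000 ← occupied
  → r_6 = 2.9000
beam 7: φ=135°, α=105°
  dir = (cos 105°, sin 105°) = (-0.2588, 0.9659); from cell (1,3)
  next x-line at t=2.1250, next y-line at t=0.3831; Δt_x=3.8637, Δt_y=1.0353
    y: enter (1,4) at t=0.3831
    y: enter (1,5) at t=1.4183
    x: enter (0,5) at t=2.1250 ← occupied
  → r_7 = 2.1250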